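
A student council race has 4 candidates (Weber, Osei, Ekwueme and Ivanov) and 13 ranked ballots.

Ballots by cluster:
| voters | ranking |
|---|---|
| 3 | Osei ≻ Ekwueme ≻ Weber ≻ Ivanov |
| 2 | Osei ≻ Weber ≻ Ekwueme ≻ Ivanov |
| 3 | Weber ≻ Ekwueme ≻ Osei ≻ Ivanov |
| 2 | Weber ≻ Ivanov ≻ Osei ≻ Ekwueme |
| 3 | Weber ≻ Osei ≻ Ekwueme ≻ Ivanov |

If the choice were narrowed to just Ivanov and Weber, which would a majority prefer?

No ballot ranks Ivanov above Weber: 0.
Ballots ranking Weber above Ivanov: 13 − 0 = 13.
Weber wins the head-to-head 13–0.

Weber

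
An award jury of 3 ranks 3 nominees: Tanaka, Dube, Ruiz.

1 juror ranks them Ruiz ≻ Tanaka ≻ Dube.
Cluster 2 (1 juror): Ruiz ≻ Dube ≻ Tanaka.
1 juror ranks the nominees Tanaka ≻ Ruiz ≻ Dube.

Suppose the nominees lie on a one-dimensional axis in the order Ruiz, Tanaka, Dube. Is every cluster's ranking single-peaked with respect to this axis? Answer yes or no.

no

Axis positions: Ruiz=1, Tanaka=2, Dube=3.
Cluster 1 (peak Ruiz at position 1): ranking walks positions 1-2-3, expanding outward from the peak — single-peaked.
Cluster 2: ranking walks positions 1-3-2; Dube is ranked above Tanaka even though Tanaka lies between Dube and the peak Ruiz on the axis — preferences dip and rise again. Not single-peaked.
Cluster 3 (peak Tanaka at position 2): ranking walks positions 2-1-3, expanding outward from the peak — single-peaked.
Cluster 2 violates single-peakedness, so the profile is not single-peaked on this axis.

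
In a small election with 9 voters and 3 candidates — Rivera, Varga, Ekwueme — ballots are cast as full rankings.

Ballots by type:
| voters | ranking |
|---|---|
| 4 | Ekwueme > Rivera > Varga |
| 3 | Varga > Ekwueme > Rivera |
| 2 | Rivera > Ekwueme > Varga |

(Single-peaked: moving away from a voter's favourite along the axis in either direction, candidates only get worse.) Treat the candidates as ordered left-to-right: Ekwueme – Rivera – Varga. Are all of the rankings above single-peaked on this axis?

Axis positions: Ekwueme=1, Rivera=2, Varga=3.
Type 1 (peak Ekwueme at position 1): ranking walks positions 1-2-3, expanding outward from the peak — single-peaked.
Type 2: ranking walks positions 3-1-2; Ekwueme is ranked above Rivera even though Rivera lies between Ekwueme and the peak Varga on the axis — preferences dip and rise again. Not single-peaked.
Type 3 (peak Rivera at position 2): ranking walks positions 2-1-3, expanding outward from the peak — single-peaked.
Type 2 violates single-peakedness, so the profile is not single-peaked on this axis.

no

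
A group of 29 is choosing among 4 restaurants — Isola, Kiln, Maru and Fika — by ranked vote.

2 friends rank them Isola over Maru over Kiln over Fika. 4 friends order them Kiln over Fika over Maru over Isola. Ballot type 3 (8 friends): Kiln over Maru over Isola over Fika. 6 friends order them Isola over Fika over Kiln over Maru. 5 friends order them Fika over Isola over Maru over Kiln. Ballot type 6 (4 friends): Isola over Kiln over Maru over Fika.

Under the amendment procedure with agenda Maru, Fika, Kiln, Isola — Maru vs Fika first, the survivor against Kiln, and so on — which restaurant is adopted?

Isola

Round 1: Maru vs Fika — 14–15, Fika advances.
Round 2: Fika vs Kiln — 11–18, Kiln advances.
Round 3: Kiln vs Isola — 12–17, Isola advances.
The agenda winner is Isola.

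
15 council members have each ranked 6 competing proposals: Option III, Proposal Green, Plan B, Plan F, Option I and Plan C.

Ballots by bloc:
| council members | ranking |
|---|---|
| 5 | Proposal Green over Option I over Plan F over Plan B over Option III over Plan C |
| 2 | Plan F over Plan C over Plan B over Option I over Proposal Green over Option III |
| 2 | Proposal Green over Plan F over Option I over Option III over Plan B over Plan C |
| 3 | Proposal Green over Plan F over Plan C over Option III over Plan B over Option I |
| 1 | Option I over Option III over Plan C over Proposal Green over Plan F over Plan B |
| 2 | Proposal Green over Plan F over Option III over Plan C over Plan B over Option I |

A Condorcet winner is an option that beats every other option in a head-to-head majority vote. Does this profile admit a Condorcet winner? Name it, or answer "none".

Check each pair by majority over 15 ballots:
Option III vs Proposal Green: 1 for Option III, 14 for Proposal Green — Proposal Green by 14–1.
Option III vs Plan B: Option III is ranked higher on 2+3+1+2 = 8 ballots, Plan B on 7. Option III wins 8–7.
Option III vs Plan F: Option III preferred on 1 ballot; Plan F wins 14–1.
Option III vs Option I: 5 to 10, Option I.
Option III vs Plan C: 5+2+1+2 = 10 for Option III, 5 for Plan C — Option III by 10–5.
Proposal Green vs Plan B: 13 to 2, Proposal Green.
Proposal Green vs Plan F: Proposal Green is ranked higher on 5+2+3+1+2 = 13 ballots, Plan F on 2. Proposal Green wins 13–2.
Proposal Green vs Option I: 5+2+3+2 = 12 for Proposal Green, 3 for Option I — Proposal Green by 12–3.
Proposal Green vs Plan C: Proposal Green is ranked higher on 5+2+3+2 = 12 ballots, Plan C on 3. Proposal Green wins 12–3.
Plan B vs Plan F: 0 to 15, Plan F.
Plan B vs Option I: Plan B preferred on 2+3+2 = 7 ballots; Option I wins 8–7.
Plan B vs Plan C: 7 to 8, Plan C.
Plan F vs Option I: 2+2+3+2 = 9 for Plan F, 6 for Option I — Plan F by 9–6.
Plan F vs Plan C: 14 to 1, Plan F.
Option I vs Plan C: Option I preferred on 5+2+1 = 8 ballots; Option I wins 8–7.
Only Proposal Green has no losses; Proposal Green is the Condorcet winner.

Proposal Green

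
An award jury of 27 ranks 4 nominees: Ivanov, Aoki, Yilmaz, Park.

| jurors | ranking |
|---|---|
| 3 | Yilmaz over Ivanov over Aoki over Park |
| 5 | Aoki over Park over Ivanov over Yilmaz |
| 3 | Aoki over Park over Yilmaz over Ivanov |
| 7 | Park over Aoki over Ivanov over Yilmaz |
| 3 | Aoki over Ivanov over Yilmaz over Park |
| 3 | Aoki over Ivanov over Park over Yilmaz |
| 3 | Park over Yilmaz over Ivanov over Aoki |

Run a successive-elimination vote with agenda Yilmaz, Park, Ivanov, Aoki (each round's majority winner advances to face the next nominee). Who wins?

Round 1: Yilmaz vs Park — 6–21, Park advances.
Round 2: Park vs Ivanov — 18–9, Park advances.
Round 3: Park vs Aoki — 10–17, Aoki advances.
Aoki survives the agenda.

Aoki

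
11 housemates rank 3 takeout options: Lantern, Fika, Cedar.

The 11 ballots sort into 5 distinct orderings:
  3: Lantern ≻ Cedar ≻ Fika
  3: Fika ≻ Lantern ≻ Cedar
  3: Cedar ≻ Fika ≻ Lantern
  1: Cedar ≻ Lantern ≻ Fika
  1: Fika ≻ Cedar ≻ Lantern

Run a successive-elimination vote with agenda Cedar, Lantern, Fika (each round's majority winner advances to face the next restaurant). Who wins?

Fika

Round 1: Cedar vs Lantern — 5–6, Lantern advances.
Round 2: Lantern vs Fika — 4–7, Fika advances.
Fika survives the agenda.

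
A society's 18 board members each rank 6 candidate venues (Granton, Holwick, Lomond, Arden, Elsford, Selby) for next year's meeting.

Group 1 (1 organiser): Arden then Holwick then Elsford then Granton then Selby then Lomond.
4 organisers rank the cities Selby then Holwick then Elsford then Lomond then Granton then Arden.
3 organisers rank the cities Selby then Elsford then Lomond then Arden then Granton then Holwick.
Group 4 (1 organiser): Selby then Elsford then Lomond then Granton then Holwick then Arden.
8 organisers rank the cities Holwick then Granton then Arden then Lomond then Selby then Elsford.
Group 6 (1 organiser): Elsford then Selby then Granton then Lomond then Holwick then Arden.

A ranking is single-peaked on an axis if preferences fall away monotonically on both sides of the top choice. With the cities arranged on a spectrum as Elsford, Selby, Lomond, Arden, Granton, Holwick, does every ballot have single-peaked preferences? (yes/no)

no

Axis positions: Elsford=1, Selby=2, Lomond=3, Arden=4, Granton=5, Holwick=6.
Group 1: ranking walks positions 4-6-1-5-2-3; Holwick is ranked above Granton even though Granton lies between Holwick and the peak Arden on the axis — preferences dip and rise again. Not single-peaked.
Group 2: ranking walks positions 2-6-1-3-5-4; Holwick is ranked above Lomond even though Lomond lies between Holwick and the peak Selby on the axis — preferences dip and rise again. Not single-peaked.
Group 3 (peak Selby at position 2): ranking walks positions 2-1-3-4-5-6, expanding outward from the peak — single-peaked.
Group 4: ranking walks positions 2-1-3-5-6-4; Granton is ranked above Arden even though Arden lies between Granton and the peak Selby on the axis — preferences dip and rise again. Not single-peaked.
Group 5 (peak Holwick at position 6): ranking walks positions 6-5-4-3-2-1, expanding outward from the peak — single-peaked.
Group 6: ranking walks positions 1-2-5-3-6-4; Granton is ranked above Lomond even though Lomond lies between Granton and the peak Elsford on the axis — preferences dip and rise again. Not single-peaked.
Group 1 violates single-peakedness, so the profile is not single-peaked on this axis.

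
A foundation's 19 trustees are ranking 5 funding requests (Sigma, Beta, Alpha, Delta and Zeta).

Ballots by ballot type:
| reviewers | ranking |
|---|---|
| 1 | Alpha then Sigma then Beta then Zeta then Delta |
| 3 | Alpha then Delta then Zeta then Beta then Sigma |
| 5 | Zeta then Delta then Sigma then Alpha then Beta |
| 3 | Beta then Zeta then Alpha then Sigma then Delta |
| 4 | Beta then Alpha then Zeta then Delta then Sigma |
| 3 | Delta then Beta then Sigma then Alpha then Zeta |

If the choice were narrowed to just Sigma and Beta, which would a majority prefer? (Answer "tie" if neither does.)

Beta

Ballots ranking Sigma above Beta: 1 + 5 = 6.
Ballots ranking Beta above Sigma: 19 − 6 = 13.
Beta wins the head-to-head 13–6.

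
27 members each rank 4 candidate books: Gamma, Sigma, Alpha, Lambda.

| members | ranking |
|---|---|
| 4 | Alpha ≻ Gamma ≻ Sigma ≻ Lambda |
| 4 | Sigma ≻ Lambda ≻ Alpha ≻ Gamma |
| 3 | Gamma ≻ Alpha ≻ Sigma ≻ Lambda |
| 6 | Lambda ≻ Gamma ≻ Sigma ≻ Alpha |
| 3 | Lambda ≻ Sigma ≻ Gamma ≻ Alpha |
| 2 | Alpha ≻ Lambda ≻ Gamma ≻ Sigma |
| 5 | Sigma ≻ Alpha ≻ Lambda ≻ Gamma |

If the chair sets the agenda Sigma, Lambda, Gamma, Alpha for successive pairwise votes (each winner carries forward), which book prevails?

Alpha

Round 1: Sigma vs Lambda — 16–11, Sigma advances.
Round 2: Sigma vs Gamma — 12–15, Gamma advances.
Round 3: Gamma vs Alpha — 12–15, Alpha advances.
The agenda winner is Alpha.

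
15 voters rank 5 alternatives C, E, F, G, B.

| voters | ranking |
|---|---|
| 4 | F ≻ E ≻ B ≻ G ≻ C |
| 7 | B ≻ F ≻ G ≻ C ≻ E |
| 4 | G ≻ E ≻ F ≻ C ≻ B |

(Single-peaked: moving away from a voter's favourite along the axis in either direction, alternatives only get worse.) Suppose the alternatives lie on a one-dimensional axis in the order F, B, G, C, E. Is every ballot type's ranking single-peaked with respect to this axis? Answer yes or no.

no

Axis positions: F=1, B=2, G=3, C=4, E=5.
Ballot type 1: ranking walks positions 1-5-2-3-4; E is ranked above B even though B lies between E and the peak F on the axis — preferences dip and rise again. Not single-peaked.
Ballot type 2 (peak B at position 2): ranking walks positions 2-1-3-4-5, expanding outward from the peak — single-peaked.
Ballot type 3: ranking walks positions 3-5-1-4-2; E is ranked above C even though C lies between E and the peak G on the axis — preferences dip and rise again. Not single-peaked.
Ballot type 1 violates single-peakedness, so the profile is not single-peaked on this axis.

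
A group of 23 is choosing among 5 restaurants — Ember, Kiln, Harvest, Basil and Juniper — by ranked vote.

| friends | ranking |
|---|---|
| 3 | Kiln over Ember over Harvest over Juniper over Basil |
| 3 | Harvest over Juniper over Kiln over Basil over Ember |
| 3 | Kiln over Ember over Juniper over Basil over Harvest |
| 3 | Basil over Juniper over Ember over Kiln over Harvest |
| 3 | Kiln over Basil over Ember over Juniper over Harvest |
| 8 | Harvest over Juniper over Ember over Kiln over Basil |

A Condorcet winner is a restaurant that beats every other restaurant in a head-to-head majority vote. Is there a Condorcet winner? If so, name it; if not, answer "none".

Head-to-head results (23 friends):
Ember vs Kiln: Kiln wins 12–11.
Ember–Harvest: Ember 12–11.
Ember vs Basil: Ember, 14–9.
Ember vs Juniper: Juniper, 14–9.
Kiln vs Harvest: Kiln wins 12–11.
Kiln–Basil: Kiln 20–3.
Kiln–Juniper: Juniper 14–9.
Harvest–Basil: Harvest 14–9.
Harvest–Juniper: Harvest 14–9.
Basil vs Juniper: Juniper, 17–6.
Every restaurant loses at least once (Ember loses to Kiln; Kiln loses to Juniper; Harvest loses to Ember; Basil loses to Ember; Juniper loses to Harvest). The majority relation contains the cycle Ember > Harvest > Juniper > Ember, so there is no Condorcet winner.

none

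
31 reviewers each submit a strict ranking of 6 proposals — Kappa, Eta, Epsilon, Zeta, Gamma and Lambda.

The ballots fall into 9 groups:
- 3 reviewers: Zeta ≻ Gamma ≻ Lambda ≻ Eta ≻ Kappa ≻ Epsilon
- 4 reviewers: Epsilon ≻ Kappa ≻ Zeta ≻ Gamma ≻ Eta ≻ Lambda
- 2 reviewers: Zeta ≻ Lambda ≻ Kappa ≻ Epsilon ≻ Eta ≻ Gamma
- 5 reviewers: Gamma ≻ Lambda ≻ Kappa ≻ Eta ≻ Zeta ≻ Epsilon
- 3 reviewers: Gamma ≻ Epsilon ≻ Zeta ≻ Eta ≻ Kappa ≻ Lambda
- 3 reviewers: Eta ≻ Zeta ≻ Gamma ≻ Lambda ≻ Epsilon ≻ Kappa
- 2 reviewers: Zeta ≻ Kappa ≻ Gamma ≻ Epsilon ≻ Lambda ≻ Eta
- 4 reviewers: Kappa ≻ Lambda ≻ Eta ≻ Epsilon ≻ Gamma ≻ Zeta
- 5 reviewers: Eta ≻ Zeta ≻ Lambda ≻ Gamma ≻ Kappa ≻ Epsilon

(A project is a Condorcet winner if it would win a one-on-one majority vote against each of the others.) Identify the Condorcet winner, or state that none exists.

none

Check each pair by majority over 31 ballots:
Kappa vs Eta: Kappa preferred on 4+2+5+2+4 = 17 ballots; Kappa wins 17–14.
Kappa vs Epsilon: Kappa preferred on 3+2+5+2+4+5 = 21 ballots; Kappa wins 21–10.
Kappa vs Zeta: Zeta, 18–13.
Kappa vs Gamma: Kappa is ranked higher on 4+2+2+4 = 12 ballots, Gamma on 19. Gamma wins 19–12.
Kappa–Lambda: Lambda 18–13.
Eta vs Epsilon: 20 to 11, Eta.
Eta vs Zeta: Eta wins 17–14.
Eta–Gamma: Gamma 17–14.
Eta vs Lambda: 4+3+3+5 = 15 for Eta, 16 for Lambda — Lambda by 16–15.
Epsilon vs Zeta: 4+3+4 = 11 for Epsilon, 20 for Zeta — Zeta by 20–11.
Epsilon vs Gamma: Epsilon preferred on 4+2+4 = 10 ballots; Gamma wins 21–10.
Epsilon vs Lambda: Lambda, 22–9.
Zeta vs Gamma: Zeta is ranked higher on 3+4+2+3+2+5 = 19 ballots, Gamma on 12. Zeta wins 19–12.
Zeta vs Lambda: Zeta wins 22–9.
Gamma vs Lambda: Gamma preferred on 3+4+5+3+3+2 = 20 ballots; Gamma wins 20–11.
Every project loses at least once (Kappa loses to Zeta; Eta loses to Kappa; Epsilon loses to Kappa; Zeta loses to Eta; Gamma loses to Zeta; Lambda loses to Zeta). The majority relation contains the cycle Kappa → Eta → Zeta → Kappa, so there is no Condorcet winner.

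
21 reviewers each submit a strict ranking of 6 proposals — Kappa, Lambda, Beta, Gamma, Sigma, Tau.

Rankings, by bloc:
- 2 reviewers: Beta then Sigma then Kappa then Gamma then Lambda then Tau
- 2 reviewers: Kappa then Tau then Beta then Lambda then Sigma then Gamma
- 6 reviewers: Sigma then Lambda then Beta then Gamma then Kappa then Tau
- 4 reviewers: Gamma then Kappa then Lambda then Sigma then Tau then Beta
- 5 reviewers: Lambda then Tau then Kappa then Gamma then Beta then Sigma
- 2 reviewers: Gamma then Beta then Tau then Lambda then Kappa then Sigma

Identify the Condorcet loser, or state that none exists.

Pairwise majorities:
Kappa–Lambda: Lambda 13–8.
Kappa vs Beta: 11 to 10, Kappa.
Kappa vs Gamma: Gamma, 12–9.
Kappa–Sigma: Kappa 13–8.
Kappa vs Tau: Kappa, 14–7.
Lambda vs Beta: 15 to 6, Lambda.
Lambda vs Gamma: 2+6+5 = 13 for Lambda, 8 for Gamma — Lambda by 13–8.
Lambda vs Sigma: Lambda wins 13–8.
Lambda vs Tau: Lambda, 17–4.
Beta vs Gamma: Beta preferred on 2+2+6 = 10 ballots; Gamma wins 11–10.
Beta vs Sigma: Beta preferred on 2+2+5+2 = 11 ballots; Beta wins 11–10.
Beta vs Tau: Tau wins 11–10.
Gamma vs Sigma: Gamma is ranked higher on 4+5+2 = 11 ballots, Sigma on 10. Gamma wins 11–10.
Gamma vs Tau: 2+6+4+2 = 14 for Gamma, 7 for Tau — Gamma by 14–7.
Sigma vs Tau: Sigma, 12–9.
No project is winless: Kappa beats Beta; Lambda beats Kappa; Beta beats Sigma; Gamma beats Kappa; Sigma beats Tau; Tau beats Beta. There is no Condorcet loser.

none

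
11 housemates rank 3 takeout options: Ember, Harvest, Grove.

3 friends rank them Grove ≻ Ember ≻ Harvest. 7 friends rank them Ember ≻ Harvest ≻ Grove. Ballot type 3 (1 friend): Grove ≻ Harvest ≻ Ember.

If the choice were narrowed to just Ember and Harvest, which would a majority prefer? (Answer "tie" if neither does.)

Ember

Ballots ranking Ember above Harvest: 3 + 7 = 10.
Ballots ranking Harvest above Ember: 11 − 10 = 1.
Ember wins the head-to-head 10–1.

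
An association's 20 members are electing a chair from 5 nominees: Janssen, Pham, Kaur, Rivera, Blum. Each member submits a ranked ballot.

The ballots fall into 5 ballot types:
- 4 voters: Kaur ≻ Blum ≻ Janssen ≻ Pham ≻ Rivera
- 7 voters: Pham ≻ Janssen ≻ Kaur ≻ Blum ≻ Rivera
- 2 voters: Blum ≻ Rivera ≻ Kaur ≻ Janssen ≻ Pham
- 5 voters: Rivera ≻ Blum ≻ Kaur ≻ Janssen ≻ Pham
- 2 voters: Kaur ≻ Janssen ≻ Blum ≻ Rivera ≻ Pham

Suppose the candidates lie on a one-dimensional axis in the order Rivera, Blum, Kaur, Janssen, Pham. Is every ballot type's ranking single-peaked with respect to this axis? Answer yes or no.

yes

Axis positions: Rivera=1, Blum=2, Kaur=3, Janssen=4, Pham=5.
Ballot type 1 (peak Kaur at position 3): ranking walks positions 3-2-4-5-1, expanding outward from the peak — single-peaked.
Ballot type 2 (peak Pham at position 5): ranking walks positions 5-4-3-2-1, expanding outward from the peak — single-peaked.
Ballot type 3 (peak Blum at position 2): ranking walks positions 2-1-3-4-5, expanding outward from the peak — single-peaked.
Ballot type 4 (peak Rivera at position 1): ranking walks positions 1-2-3-4-5, expanding outward from the peak — single-peaked.
Ballot type 5 (peak Kaur at position 3): ranking walks positions 3-4-2-1-5, expanding outward from the peak — single-peaked.
Every ranking is single-peaked on this axis.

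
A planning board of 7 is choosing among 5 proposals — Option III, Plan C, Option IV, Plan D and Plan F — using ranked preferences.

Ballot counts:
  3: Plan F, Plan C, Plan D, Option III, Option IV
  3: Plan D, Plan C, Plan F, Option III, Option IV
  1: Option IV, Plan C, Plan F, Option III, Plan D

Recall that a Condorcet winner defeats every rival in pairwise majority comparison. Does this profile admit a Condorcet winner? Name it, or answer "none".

Plan C

Check each pair by majority over 7 ballots:
Option III vs Plan C: Plan C wins 7–0.
Option III vs Option IV: Option III wins 6–1.
Option III–Plan D: Plan D 6–1.
Option III vs Plan F: Plan F, 7–0.
Plan C vs Option IV: Plan C wins 6–1.
Plan C vs Plan D: Plan C, 4–3.
Plan C–Plan F: Plan C 4–3.
Option IV–Plan D: Plan D 6–1.
Option IV–Plan F: Plan F 6–1.
Plan D vs Plan F: Plan F wins 4–3.
Plan C beats each of Option III, Option IV, Plan D, Plan F — Plan C is the Condorcet winner.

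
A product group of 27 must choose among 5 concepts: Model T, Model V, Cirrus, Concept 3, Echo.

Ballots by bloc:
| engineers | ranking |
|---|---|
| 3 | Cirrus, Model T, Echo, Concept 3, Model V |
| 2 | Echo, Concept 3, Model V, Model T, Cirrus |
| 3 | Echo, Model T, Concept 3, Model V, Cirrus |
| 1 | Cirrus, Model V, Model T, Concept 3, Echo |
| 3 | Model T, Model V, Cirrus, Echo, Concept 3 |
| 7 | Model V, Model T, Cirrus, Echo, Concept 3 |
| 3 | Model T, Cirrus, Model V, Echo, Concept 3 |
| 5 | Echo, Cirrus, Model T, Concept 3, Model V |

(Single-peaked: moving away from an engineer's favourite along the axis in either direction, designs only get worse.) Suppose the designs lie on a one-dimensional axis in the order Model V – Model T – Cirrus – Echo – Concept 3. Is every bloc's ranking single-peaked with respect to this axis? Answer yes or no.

Axis positions: Model V=1, Model T=2, Cirrus=3, Echo=4, Concept 3=5.
Bloc 1 (peak Cirrus at position 3): ranking walks positions 3-2-4-5-1, expanding outward from the peak — single-peaked.
Bloc 2: ranking walks positions 4-5-1-2-3; Model V is ranked above Cirrus even though Cirrus lies between Model V and the peak Echo on the axis — preferences dip and rise again. Not single-peaked.
Bloc 3: ranking walks positions 4-2-5-1-3; Model T is ranked above Cirrus even though Cirrus lies between Model T and the peak Echo on the axis — preferences dip and rise again. Not single-peaked.
Bloc 4: ranking walks positions 3-1-2-5-4; Model V is ranked above Model T even though Model T lies between Model V and the peak Cirrus on the axis — preferences dip and rise again. Not single-peaked.
Bloc 5 (peak Model T at position 2): ranking walks positions 2-1-3-4-5, expanding outward from the peak — single-peaked.
Bloc 6 (peak Model V at position 1): ranking walks positions 1-2-3-4-5, expanding outward from the peak — single-peaked.
Bloc 7 (peak Model T at position 2): ranking walks positions 2-3-1-4-5, expanding outward from the peak — single-peaked.
Bloc 8 (peak Echo at position 4): ranking walks positions 4-3-2-5-1, expanding outward from the peak — single-peaked.
Bloc 2 violates single-peakedness, so the profile is not single-peaked on this axis.

no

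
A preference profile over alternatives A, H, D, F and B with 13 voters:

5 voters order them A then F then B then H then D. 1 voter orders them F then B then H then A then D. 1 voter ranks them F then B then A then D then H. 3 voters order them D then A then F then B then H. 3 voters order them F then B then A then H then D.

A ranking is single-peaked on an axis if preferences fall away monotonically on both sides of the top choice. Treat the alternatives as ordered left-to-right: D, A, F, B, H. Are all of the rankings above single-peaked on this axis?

Axis positions: D=1, A=2, F=3, B=4, H=5.
Bloc 1 (peak A at position 2): ranking walks positions 2-3-4-5-1, expanding outward from the peak — single-peaked.
Bloc 2 (peak F at position 3): ranking walks positions 3-4-5-2-1, expanding outward from the peak — single-peaked.
Bloc 3 (peak F at position 3): ranking walks positions 3-4-2-1-5, expanding outward from the peak — single-peaked.
Bloc 4 (peak D at position 1): ranking walks positions 1-2-3-4-5, expanding outward from the peak — single-peaked.
Bloc 5 (peak F at position 3): ranking walks positions 3-4-2-5-1, expanding outward from the peak — single-peaked.
Every ranking is single-peaked on this axis.

yes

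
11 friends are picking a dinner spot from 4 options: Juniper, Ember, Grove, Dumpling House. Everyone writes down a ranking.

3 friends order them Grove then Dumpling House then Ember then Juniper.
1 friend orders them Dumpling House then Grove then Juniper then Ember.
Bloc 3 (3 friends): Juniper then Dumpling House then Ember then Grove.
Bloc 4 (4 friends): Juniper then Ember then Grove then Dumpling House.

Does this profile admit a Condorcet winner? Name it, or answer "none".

Juniper

Pairwise majorities:
Juniper vs Ember: Juniper, 8–3.
Juniper vs Grove: Juniper wins 7–4.
Juniper vs Dumpling House: Juniper wins 7–4.
Ember vs Grove: Ember, 7–4.
Ember vs Dumpling House: Dumpling House wins 7–4.
Grove–Dumpling House: Grove 7–4.
Juniper beats each of Ember, Grove, Dumpling House — Juniper is the Condorcet winner.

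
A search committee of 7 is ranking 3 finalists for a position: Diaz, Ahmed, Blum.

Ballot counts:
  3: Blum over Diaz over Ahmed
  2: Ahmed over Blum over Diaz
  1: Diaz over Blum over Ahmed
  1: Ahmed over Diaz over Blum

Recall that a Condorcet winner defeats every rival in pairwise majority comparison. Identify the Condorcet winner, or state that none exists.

Head-to-head results (7 committee members):
Diaz vs Ahmed: 4 to 3, Diaz.
Diaz vs Blum: Diaz preferred on 1+1 = 2 ballots; Blum wins 5–2.
Ahmed vs Blum: 3 to 4, Blum.
Blum defeats every rival head-to-head and is the Condorcet winner.

Blum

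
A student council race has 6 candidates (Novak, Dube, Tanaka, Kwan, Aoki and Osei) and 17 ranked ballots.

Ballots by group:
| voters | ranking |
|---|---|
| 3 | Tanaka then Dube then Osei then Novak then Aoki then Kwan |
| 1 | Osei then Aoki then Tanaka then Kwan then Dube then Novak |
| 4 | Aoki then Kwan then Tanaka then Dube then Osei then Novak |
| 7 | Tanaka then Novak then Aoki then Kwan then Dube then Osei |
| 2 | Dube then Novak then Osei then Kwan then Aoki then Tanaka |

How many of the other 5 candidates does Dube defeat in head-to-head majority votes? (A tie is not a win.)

2

Dube against each rival (17 voters):
Dube vs Novak: Dube preferred on 3+1+4+2 = 10 ballots; Dube wins 10–7.
Dube vs Tanaka: Tanaka, 15–2.
Dube vs Kwan: 3+2 = 5 for Dube, 12 for Kwan — Kwan by 12–5.
Dube vs Aoki: Aoki wins 12–5.
Dube vs Osei: 16 to 1, Dube.
Dube beats Novak, Osei; loses to Tanaka, Kwan, Aoki — 2 pairwise wins.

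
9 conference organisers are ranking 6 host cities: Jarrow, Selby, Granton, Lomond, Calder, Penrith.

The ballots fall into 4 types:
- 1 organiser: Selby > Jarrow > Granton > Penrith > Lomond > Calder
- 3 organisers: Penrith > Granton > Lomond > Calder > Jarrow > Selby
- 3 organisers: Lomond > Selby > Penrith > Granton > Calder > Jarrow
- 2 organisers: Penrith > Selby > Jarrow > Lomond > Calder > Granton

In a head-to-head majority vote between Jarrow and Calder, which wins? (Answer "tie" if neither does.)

Calder

Ballots ranking Jarrow above Calder: 1 + 2 = 3.
Ballots ranking Calder above Jarrow: 9 − 3 = 6.
Calder wins the head-to-head 6–3.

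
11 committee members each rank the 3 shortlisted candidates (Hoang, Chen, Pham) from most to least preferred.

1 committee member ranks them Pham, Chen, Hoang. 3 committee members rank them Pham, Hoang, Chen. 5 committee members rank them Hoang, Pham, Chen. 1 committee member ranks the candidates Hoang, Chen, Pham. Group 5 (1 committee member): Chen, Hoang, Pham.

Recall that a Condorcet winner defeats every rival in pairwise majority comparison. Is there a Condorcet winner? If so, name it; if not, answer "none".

Check each pair by majority over 11 ballots:
Hoang vs Chen: Hoang preferred on 3+5+1 = 9 ballots; Hoang wins 9–2.
Hoang vs Pham: Hoang wins 7–4.
Chen vs Pham: 1+1 = 2 for Chen, 9 for Pham — Pham by 9–2.
Hoang wins every pairwise contest, so Hoang is the Condorcet winner.

Hoang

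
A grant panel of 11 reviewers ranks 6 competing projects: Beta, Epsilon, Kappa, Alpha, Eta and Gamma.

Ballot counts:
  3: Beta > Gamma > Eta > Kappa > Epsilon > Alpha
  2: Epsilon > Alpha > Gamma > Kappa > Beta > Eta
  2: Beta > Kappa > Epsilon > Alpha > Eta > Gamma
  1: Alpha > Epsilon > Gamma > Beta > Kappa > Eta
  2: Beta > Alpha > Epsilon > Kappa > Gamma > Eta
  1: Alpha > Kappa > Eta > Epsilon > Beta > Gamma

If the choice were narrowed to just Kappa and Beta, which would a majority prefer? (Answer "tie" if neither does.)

Ballots ranking Kappa above Beta: 2 + 1 = 3.
Ballots ranking Beta above Kappa: 11 − 3 = 8.
Beta wins the head-to-head 8–3.

Beta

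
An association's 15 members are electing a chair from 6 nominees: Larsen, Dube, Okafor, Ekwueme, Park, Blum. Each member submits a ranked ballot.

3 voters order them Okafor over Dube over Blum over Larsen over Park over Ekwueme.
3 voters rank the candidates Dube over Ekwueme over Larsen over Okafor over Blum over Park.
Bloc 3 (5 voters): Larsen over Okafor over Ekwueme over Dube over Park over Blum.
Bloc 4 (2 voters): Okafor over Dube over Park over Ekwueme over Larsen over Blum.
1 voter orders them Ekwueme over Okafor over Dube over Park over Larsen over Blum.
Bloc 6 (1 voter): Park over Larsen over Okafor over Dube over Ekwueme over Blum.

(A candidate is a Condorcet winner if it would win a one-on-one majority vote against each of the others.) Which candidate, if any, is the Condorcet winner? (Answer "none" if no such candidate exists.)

none

Check each pair by majority over 15 ballots:
Larsen vs Dube: Larsen preferred on 5+1 = 6 ballots; Dube wins 9–6.
Larsen vs Okafor: 9 to 6, Larsen.
Larsen vs Ekwueme: 3+5+1 = 9 for Larsen, 6 for Ekwueme — Larsen by 9–6.
Larsen vs Park: Larsen preferred on 3+3+5 = 11 ballots; Larsen wins 11–4.
Larsen vs Blum: Larsen, 12–3.
Dube vs Okafor: Dube is ranked higher on 3 ballots, Okafor on 12. Okafor wins 12–3.
Dube vs Ekwueme: Dube preferred on 3+3+2+1 = 9 ballots; Dube wins 9–6.
Dube vs Park: Dube, 14–1.
Dube vs Blum: Dube, 15–0.
Okafor vs Ekwueme: 3+5+2+1 = 11 for Okafor, 4 for Ekwueme — Okafor by 11–4.
Okafor vs Park: Okafor, 14–1.
Okafor vs Blum: 3+3+5+2+1+1 = 15 for Okafor, 0 for Blum — Okafor by 15–0.
Ekwueme vs Park: Ekwueme wins 9–6.
Ekwueme–Blum: Ekwueme 12–3.
Park vs Blum: Park preferred on 5+2+1+1 = 9 ballots; Park wins 9–6.
Every candidate loses at least once (Larsen loses to Dube; Dube loses to Okafor; Okafor loses to Larsen; Ekwueme loses to Larsen; Park loses to Larsen; Blum loses to Larsen). The majority relation contains the cycle Larsen → Okafor → Dube → Larsen, so there is no Condorcet winner.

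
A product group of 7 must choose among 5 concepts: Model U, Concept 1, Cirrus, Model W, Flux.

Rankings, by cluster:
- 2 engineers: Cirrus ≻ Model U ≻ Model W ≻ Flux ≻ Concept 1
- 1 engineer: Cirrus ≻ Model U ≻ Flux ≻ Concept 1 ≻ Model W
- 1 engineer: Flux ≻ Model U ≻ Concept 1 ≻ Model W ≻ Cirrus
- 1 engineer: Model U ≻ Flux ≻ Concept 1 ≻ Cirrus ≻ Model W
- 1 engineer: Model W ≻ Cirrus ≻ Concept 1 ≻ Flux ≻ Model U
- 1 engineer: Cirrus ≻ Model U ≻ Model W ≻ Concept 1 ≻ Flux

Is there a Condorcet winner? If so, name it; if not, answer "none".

Head-to-head results (7 engineers):
Model U vs Concept 1: 6 to 1, Model U.
Model U vs Cirrus: Model U preferred on 1+1 = 2 ballots; Cirrus wins 5–2.
Model U vs Model W: Model U preferred on 2+1+1+1+1 = 6 ballots; Model U wins 6–1.
Model U vs Flux: 5 to 2, Model U.
Concept 1 vs Cirrus: 1+1 = 2 for Concept 1, 5 for Cirrus — Cirrus by 5–2.
Concept 1–Model W: Model W 4–3.
Concept 1 vs Flux: Flux wins 5–2.
Cirrus vs Model W: Cirrus preferred on 2+1+1+1 = 5 ballots; Cirrus wins 5–2.
Cirrus vs Flux: 2+1+1+1 = 5 for Cirrus, 2 for Flux — Cirrus by 5–2.
Model W vs Flux: Model W preferred on 2+1+1 = 4 ballots; Model W wins 4–3.
Cirrus beats each of Model U, Concept 1, Model W, Flux — Cirrus is the Condorcet winner.

Cirrus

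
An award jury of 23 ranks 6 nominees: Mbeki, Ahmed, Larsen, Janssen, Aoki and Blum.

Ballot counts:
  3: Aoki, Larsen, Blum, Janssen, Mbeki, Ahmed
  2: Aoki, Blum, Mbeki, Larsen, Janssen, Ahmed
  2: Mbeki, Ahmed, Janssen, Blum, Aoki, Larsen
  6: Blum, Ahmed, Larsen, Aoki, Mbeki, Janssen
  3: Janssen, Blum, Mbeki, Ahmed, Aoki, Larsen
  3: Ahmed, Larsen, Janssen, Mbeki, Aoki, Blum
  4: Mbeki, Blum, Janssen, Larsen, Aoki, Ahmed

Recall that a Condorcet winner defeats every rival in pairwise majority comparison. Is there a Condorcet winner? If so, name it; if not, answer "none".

Blum

Head-to-head results (23 jurors):
Mbeki vs Ahmed: Mbeki, 14–9.
Mbeki vs Larsen: 11 to 12, Larsen.
Mbeki vs Janssen: Mbeki wins 14–9.
Mbeki vs Aoki: Mbeki wins 12–11.
Mbeki vs Blum: Mbeki is ranked higher on 2+3+4 = 9 ballots, Blum on 14. Blum wins 14–9.
Ahmed vs Larsen: 14 to 9, Ahmed.
Ahmed vs Janssen: Ahmed is ranked higher on 2+6+3 = 11 ballots, Janssen on 12. Janssen wins 12–11.
Ahmed vs Aoki: 2+6+3+3 = 14 for Ahmed, 9 for Aoki — Ahmed by 14–9.
Ahmed vs Blum: 2+3 = 5 for Ahmed, 18 for Blum — Blum by 18–5.
Larsen vs Janssen: Larsen, 14–9.
Larsen vs Aoki: Larsen, 13–10.
Larsen vs Blum: Blum wins 17–6.
Janssen vs Aoki: Janssen is ranked higher on 2+3+3+4 = 12 ballots, Aoki on 11. Janssen wins 12–11.
Janssen–Blum: Blum 15–8.
Aoki vs Blum: Blum, 15–8.
Blum wins every pairwise contest, so Blum is the Condorcet winner.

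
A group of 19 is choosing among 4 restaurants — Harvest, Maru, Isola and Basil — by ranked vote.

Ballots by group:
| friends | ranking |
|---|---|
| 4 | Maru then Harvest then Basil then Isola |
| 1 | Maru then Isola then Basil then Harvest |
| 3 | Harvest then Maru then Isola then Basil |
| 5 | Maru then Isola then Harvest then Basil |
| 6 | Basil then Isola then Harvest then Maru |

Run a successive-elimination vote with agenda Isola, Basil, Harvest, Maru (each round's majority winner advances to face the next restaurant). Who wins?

Maru

Round 1: Isola vs Basil — 9–10, Basil advances.
Round 2: Basil vs Harvest — 7–12, Harvest advances.
Round 3: Harvest vs Maru — 9–10, Maru advances.
Maru survives the agenda.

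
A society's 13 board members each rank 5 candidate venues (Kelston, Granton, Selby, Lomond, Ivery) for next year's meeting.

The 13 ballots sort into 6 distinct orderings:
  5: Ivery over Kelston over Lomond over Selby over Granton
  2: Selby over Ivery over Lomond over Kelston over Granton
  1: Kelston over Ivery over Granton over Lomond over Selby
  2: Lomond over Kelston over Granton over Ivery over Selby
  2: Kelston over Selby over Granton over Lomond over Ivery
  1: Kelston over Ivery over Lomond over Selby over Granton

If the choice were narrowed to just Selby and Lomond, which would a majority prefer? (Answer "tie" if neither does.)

Ballots ranking Selby above Lomond: 2 + 2 = 4.
Ballots ranking Lomond above Selby: 13 − 4 = 9.
Lomond wins the head-to-head 9–4.

Lomond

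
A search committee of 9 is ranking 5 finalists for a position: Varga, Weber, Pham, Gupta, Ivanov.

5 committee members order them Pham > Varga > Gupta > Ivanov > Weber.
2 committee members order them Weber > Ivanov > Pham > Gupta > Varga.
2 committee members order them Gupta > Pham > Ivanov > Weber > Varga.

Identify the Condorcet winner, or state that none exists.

Pham

Head-to-head results (9 committee members):
Varga vs Weber: 5 to 4, Varga.
Varga vs Pham: 0 for Varga, 9 for Pham — Pham by 9–0.
Varga vs Gupta: Varga preferred on 5 ballots; Varga wins 5–4.
Varga vs Ivanov: 5 for Varga, 4 for Ivanov — Varga by 5–4.
Weber vs Pham: 2 for Weber, 7 for Pham — Pham by 7–2.
Weber vs Gupta: Weber preferred on 2 ballots; Gupta wins 7–2.
Weber vs Ivanov: Weber preferred on 2 ballots; Ivanov wins 7–2.
Pham vs Gupta: Pham is ranked higher on 5+2 = 7 ballots, Gupta on 2. Pham wins 7–2.
Pham vs Ivanov: 5+2 = 7 for Pham, 2 for Ivanov — Pham by 7–2.
Gupta vs Ivanov: Gupta preferred on 5+2 = 7 ballots; Gupta wins 7–2.
Pham beats each of Varga, Weber, Gupta, Ivanov — Pham is the Condorcet winner.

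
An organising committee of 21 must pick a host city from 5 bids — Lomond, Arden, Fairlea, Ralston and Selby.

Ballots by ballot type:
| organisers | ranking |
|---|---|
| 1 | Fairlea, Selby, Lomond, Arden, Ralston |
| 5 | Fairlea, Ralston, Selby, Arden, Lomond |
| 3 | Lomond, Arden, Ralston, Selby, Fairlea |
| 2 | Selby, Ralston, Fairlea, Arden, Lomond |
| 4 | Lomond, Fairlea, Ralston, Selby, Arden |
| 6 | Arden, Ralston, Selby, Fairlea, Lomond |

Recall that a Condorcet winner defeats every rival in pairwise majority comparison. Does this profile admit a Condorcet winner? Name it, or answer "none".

Ralston

Check each pair by majority over 21 ballots:
Lomond vs Arden: Lomond preferred on 1+3+4 = 8 ballots; Arden wins 13–8.
Lomond vs Fairlea: 3+4 = 7 for Lomond, 14 for Fairlea — Fairlea by 14–7.
Lomond vs Ralston: 8 to 13, Ralston.
Lomond vs Selby: Lomond is ranked higher on 3+4 = 7 ballots, Selby on 14. Selby wins 14–7.
Arden vs Fairlea: 3+6 = 9 for Arden, 12 for Fairlea — Fairlea by 12–9.
Arden vs Ralston: Arden preferred on 1+3+6 = 10 ballots; Ralston wins 11–10.
Arden vs Selby: Arden preferred on 3+6 = 9 ballots; Selby wins 12–9.
Fairlea vs Ralston: 1+5+4 = 10 for Fairlea, 11 for Ralston — Ralston by 11–10.
Fairlea vs Selby: 1+5+4 = 10 for Fairlea, 11 for Selby — Selby by 11–10.
Ralston vs Selby: Ralston preferred on 5+3+4+6 = 18 ballots; Ralston wins 18–3.
Ralston beats each of Lomond, Arden, Fairlea, Selby — Ralston is the Condorcet winner.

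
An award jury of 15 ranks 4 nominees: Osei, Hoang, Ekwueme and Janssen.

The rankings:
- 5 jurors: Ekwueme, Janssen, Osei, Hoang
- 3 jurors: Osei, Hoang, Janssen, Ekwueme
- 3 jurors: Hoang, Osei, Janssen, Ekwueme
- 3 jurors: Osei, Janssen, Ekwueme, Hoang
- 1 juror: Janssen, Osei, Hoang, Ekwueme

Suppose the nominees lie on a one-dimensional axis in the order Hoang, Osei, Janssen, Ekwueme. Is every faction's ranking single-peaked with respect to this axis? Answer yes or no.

Axis positions: Hoang=1, Osei=2, Janssen=3, Ekwueme=4.
Faction 1 (peak Ekwueme at position 4): ranking walks positions 4-3-2-1, expanding outward from the peak — single-peaked.
Faction 2 (peak Osei at position 2): ranking walks positions 2-1-3-4, expanding outward from the peak — single-peaked.
Faction 3 (peak Hoang at position 1): ranking walks positions 1-2-3-4, expanding outward from the peak — single-peaked.
Faction 4 (peak Osei at position 2): ranking walks positions 2-3-4-1, expanding outward from the peak — single-peaked.
Faction 5 (peak Janssen at position 3): ranking walks positions 3-2-1-4, expanding outward from the peak — single-peaked.
Every ranking is single-peaked on this axis.

yes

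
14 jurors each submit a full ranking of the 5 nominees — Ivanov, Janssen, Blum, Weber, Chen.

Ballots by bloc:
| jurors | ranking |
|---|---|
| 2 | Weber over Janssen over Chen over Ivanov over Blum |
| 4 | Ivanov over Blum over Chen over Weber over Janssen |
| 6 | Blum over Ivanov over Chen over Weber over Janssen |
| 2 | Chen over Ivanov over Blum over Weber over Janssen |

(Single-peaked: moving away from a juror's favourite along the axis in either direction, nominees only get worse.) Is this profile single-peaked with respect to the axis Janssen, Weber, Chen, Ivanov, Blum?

Axis positions: Janssen=1, Weber=2, Chen=3, Ivanov=4, Blum=5.
Bloc 1 (peak Weber at position 2): ranking walks positions 2-1-3-4-5, expanding outward from the peak — single-peaked.
Bloc 2 (peak Ivanov at position 4): ranking walks positions 4-5-3-2-1, expanding outward from the peak — single-peaked.
Bloc 3 (peak Blum at position 5): ranking walks positions 5-4-3-2-1, expanding outward from the peak — single-peaked.
Bloc 4 (peak Chen at position 3): ranking walks positions 3-4-5-2-1, expanding outward from the peak — single-peaked.
Every ranking is single-peaked on this axis.

yes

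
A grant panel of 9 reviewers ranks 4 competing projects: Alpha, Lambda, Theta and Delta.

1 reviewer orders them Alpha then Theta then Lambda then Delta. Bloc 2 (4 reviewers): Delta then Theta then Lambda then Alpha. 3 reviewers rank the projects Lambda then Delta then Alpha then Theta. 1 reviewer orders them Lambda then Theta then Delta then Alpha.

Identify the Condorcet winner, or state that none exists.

none

Head-to-head results (9 reviewers):
Alpha vs Lambda: Alpha is ranked higher on 1 ballot, Lambda on 8. Lambda wins 8–1.
Alpha–Theta: Theta 5–4.
Alpha–Delta: Delta 8–1.
Lambda–Theta: Theta 5–4.
Lambda–Delta: Lambda 5–4.
Theta vs Delta: Delta, 7–2.
Every project loses at least once (Alpha loses to Lambda; Lambda loses to Theta; Theta loses to Delta; Delta loses to Lambda). The majority relation contains the cycle Lambda → Delta → Theta → Lambda, so there is no Condorcet winner.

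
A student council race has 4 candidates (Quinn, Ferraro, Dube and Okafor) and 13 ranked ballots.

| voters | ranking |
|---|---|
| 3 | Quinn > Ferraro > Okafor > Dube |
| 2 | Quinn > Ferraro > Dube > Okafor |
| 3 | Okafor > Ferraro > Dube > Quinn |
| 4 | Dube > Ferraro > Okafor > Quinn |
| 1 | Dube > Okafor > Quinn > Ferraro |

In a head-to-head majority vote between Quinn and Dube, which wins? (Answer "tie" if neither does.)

Dube

Ballots ranking Quinn above Dube: 3 + 2 = 5.
Ballots ranking Dube above Quinn: 13 − 5 = 8.
Dube wins the head-to-head 8–5.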